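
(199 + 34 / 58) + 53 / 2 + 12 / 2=13461 / 58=232.09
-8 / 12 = -2 / 3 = -0.67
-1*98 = -98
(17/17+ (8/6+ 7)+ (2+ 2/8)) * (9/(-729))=-139/972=-0.14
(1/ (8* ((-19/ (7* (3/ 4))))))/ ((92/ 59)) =-1239/ 55936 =-0.02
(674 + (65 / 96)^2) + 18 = 6381697 / 9216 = 692.46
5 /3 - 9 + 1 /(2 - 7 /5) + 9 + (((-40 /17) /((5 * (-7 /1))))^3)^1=16853126 /5055477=3.33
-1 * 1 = -1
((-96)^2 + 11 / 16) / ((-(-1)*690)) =147467 / 11040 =13.36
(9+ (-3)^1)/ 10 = 3/ 5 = 0.60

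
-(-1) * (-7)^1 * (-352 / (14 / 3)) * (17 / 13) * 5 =44880 / 13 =3452.31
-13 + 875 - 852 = 10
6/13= 0.46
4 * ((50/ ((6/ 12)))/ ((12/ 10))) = 1000/ 3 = 333.33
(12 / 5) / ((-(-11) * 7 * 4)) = 3 / 385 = 0.01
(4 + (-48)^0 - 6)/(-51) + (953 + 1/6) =953.19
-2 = -2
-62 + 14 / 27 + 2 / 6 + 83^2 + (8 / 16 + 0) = 368731 / 54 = 6828.35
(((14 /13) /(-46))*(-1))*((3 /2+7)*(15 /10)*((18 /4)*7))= 9.40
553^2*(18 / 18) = 305809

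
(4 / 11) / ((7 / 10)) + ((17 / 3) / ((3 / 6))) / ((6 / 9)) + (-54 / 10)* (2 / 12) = 12797 / 770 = 16.62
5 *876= 4380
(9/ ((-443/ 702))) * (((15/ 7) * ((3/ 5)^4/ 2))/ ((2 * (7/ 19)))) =-14585103/ 5426750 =-2.69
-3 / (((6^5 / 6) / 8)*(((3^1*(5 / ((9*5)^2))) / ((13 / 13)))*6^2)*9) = -5 / 648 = -0.01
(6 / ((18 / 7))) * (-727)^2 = 3699703 / 3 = 1233234.33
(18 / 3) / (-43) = -6 / 43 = -0.14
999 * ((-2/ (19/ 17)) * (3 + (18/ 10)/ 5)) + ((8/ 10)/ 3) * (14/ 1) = -8554112/ 1425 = -6002.89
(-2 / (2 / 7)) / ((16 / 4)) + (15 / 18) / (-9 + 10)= -11 / 12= -0.92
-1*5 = -5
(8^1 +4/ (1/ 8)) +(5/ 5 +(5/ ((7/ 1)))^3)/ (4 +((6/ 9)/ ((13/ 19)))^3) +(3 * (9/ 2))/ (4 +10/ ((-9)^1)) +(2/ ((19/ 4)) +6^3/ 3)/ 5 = 7355316218387/ 123755353540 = 59.43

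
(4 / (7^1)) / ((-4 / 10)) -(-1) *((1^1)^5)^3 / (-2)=-27 / 14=-1.93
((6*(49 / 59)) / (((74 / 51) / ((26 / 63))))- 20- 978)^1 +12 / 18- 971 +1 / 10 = -128806781 / 65490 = -1966.82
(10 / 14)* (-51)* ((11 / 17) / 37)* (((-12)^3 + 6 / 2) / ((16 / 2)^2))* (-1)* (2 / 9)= -3.82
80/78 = 40/39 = 1.03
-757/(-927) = 757/927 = 0.82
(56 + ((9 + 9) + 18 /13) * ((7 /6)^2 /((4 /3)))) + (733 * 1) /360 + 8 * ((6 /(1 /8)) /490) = 18026443 /229320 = 78.61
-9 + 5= -4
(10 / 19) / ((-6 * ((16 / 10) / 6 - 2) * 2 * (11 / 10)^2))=625 / 29887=0.02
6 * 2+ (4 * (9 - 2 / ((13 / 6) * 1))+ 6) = 654 / 13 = 50.31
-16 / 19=-0.84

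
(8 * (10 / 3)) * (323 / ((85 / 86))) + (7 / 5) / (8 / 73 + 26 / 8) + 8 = 42786724 / 4905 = 8723.08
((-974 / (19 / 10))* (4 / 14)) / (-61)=19480 / 8113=2.40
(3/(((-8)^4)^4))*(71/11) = 213/3096224743817216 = 0.00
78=78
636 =636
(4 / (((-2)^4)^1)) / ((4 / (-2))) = -1 / 8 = -0.12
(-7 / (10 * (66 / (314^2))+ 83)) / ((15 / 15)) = -172543 / 2046032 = -0.08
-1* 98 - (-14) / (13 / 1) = -1260 / 13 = -96.92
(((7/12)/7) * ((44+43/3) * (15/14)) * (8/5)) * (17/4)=425/12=35.42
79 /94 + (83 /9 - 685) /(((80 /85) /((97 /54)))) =-235533047 /182736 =-1288.93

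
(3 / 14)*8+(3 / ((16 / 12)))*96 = 1524 / 7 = 217.71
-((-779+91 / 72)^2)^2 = -9832388777337952081 / 26873856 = -365871900829.49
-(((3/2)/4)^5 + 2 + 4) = -6.01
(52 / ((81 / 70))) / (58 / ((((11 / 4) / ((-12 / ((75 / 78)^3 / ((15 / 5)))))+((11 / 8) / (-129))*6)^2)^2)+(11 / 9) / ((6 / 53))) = 61752743901699416431984031049136 / 263633994873297241249264608477051537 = 0.00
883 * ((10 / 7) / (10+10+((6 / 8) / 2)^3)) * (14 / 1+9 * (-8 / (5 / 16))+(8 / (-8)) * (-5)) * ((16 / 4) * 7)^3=-2997172240384 / 10267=-291922883.06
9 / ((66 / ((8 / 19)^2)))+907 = 3601793 / 3971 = 907.02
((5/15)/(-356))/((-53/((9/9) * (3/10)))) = 1/188680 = 0.00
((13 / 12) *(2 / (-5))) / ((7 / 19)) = -247 / 210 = -1.18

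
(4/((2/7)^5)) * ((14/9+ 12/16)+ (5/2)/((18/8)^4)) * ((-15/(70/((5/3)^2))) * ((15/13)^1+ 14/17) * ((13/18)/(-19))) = 87068723525/385471872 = 225.88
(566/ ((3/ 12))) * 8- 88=18024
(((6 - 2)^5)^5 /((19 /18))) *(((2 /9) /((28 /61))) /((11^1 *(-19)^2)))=68679894317400064 /528143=130040338161.07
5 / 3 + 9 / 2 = 37 / 6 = 6.17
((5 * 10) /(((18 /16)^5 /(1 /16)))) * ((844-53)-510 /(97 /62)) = 4618956800 /5727753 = 806.42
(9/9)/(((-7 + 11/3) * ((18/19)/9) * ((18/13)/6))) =-247/20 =-12.35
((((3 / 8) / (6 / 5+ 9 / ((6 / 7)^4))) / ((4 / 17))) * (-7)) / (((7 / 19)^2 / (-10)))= 243675 / 5299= 45.99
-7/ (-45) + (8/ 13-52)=-29969/ 585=-51.23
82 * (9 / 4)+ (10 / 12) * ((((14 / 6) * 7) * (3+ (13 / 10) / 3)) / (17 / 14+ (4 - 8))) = 176614 / 1053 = 167.72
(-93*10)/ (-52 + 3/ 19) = 3534/ 197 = 17.94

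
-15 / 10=-3 / 2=-1.50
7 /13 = 0.54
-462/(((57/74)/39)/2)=-888888/19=-46783.58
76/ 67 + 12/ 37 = 3616/ 2479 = 1.46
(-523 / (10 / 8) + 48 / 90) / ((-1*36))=1567 / 135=11.61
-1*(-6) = 6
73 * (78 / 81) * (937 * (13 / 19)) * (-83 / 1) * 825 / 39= -40592573450 / 513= -79127823.49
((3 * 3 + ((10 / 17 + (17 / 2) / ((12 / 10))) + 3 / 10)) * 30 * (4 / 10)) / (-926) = -17311 / 78710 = -0.22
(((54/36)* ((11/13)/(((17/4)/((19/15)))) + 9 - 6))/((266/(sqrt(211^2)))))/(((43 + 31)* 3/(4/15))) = 2274791/489393450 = 0.00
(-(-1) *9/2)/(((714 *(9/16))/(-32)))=-128/357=-0.36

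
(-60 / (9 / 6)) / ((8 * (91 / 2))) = -10 / 91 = -0.11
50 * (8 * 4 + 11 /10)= 1655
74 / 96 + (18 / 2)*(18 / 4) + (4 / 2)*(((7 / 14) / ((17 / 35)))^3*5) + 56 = 108.18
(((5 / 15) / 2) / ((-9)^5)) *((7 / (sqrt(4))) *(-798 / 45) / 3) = 931 / 15943230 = 0.00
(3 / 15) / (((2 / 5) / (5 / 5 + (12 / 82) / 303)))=4143 / 8282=0.50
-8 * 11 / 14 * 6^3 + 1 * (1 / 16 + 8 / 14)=-151993 / 112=-1357.08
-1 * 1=-1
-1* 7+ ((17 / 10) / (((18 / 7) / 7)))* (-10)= -959 / 18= -53.28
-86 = -86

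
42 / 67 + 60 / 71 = 7002 / 4757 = 1.47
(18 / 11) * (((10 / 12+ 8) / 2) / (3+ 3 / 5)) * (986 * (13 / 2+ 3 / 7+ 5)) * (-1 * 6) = -21817715 / 154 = -141673.47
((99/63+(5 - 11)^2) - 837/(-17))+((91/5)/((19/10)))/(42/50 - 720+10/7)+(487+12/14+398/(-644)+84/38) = 327292654481/567976766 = 576.24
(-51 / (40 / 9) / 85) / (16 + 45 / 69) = -621 / 76600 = -0.01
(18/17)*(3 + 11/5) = 468/85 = 5.51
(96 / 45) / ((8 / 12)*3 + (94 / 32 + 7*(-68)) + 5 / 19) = -9728 / 2146845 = -0.00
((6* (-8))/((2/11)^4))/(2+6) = -43923/8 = -5490.38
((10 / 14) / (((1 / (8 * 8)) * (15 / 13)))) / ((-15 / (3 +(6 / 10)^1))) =-1664 / 175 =-9.51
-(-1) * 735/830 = 147/166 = 0.89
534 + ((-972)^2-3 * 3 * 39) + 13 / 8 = 7559749 / 8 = 944968.62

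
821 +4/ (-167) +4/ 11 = 1508801/ 1837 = 821.34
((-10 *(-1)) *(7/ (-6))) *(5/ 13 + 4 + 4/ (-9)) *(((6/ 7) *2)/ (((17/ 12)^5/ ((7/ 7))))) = -254914560/ 18458141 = -13.81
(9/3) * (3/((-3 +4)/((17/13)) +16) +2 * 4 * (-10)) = -22749/95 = -239.46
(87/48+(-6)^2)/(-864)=-605/13824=-0.04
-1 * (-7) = 7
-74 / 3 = -24.67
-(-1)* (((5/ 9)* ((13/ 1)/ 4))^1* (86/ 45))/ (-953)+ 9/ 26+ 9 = 9375316/ 1003509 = 9.34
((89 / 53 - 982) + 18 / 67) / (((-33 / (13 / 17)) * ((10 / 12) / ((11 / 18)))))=1005381 / 60367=16.65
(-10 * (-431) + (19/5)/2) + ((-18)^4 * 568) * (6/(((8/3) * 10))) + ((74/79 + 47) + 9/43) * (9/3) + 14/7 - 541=13419850.14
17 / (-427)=-17 / 427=-0.04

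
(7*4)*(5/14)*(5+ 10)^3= 33750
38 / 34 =1.12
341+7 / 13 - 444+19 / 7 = -9077 / 91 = -99.75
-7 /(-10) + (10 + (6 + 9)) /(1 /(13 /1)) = 3257 /10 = 325.70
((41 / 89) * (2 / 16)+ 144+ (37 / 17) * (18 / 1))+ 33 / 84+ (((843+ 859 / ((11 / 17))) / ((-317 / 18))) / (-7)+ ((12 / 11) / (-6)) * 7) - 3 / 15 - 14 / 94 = 13859062041673 / 69429935960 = 199.61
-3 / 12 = -1 / 4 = -0.25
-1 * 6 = -6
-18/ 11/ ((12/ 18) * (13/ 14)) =-2.64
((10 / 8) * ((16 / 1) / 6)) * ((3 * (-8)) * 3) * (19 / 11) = -4560 / 11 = -414.55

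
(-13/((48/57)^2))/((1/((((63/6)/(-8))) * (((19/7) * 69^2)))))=1273572261/4096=310930.73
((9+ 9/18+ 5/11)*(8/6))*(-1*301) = -43946/11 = -3995.09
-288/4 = -72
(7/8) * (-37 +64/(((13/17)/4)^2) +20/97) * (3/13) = 590155251/1704872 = 346.16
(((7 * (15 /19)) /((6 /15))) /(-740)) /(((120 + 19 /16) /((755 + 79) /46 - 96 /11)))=-71370 /49266943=-0.00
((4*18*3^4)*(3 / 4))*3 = 13122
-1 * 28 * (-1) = 28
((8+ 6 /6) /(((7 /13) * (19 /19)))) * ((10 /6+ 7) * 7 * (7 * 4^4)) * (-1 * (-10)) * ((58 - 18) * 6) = 4361011200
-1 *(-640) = 640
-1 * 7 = -7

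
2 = 2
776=776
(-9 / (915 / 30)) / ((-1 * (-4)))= -9 / 122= -0.07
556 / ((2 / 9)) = 2502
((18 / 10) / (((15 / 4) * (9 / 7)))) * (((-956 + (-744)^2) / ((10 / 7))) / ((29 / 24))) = 119509.72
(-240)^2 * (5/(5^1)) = 57600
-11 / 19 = -0.58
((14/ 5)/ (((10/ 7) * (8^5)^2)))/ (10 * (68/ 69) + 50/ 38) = 64239/ 393123725312000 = 0.00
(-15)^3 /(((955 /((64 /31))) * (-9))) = 4800 /5921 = 0.81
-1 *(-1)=1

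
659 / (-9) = -659 / 9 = -73.22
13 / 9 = 1.44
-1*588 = -588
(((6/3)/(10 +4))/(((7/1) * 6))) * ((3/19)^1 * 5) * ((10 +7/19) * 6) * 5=14775/17689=0.84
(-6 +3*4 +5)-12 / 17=175 / 17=10.29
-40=-40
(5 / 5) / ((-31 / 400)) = -12.90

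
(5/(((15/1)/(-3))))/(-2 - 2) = 1/4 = 0.25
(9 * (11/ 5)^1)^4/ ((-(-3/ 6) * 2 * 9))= 10673289/ 625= 17077.26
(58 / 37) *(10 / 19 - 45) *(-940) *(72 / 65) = 51030720 / 703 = 72589.93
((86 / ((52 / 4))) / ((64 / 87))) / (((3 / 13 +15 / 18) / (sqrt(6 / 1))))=11223 * sqrt(6) / 1328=20.70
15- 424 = -409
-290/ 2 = -145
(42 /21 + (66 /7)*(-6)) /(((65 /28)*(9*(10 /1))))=-764 /2925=-0.26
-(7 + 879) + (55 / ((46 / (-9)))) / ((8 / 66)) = -179359 / 184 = -974.78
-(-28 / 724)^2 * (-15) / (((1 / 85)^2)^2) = 38367459375 / 32761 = 1171132.12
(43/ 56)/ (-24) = -43/ 1344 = -0.03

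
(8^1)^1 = 8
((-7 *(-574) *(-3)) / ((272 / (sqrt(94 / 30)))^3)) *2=-0.01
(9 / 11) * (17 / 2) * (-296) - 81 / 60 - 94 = -473857 / 220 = -2153.90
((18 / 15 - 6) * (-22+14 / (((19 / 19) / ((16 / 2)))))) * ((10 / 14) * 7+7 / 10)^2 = -350892 / 25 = -14035.68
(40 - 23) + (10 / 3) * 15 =67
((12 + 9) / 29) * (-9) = -189 / 29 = -6.52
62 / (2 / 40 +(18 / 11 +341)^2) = 150040 / 284107341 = 0.00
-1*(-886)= 886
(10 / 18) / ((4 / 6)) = 5 / 6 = 0.83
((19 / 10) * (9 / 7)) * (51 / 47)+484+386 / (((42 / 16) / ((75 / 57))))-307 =69973907 / 187530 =373.13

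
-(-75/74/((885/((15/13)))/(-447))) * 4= -67050/28379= -2.36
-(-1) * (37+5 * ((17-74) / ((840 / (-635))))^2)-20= 29166157 / 3136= 9300.43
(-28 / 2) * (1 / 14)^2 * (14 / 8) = -1 / 8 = -0.12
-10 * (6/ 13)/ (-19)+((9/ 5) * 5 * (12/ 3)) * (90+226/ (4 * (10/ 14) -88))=3144.69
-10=-10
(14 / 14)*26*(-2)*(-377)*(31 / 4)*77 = 11698687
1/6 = 0.17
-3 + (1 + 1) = -1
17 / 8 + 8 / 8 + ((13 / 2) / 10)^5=10371293 / 3200000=3.24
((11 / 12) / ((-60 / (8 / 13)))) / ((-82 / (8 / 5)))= 22 / 119925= 0.00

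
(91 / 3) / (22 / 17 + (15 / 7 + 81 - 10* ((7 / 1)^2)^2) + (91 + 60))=-10829 / 8487519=-0.00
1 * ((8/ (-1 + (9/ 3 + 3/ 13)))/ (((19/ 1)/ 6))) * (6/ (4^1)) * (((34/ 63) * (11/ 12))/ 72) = 2431/ 208278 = 0.01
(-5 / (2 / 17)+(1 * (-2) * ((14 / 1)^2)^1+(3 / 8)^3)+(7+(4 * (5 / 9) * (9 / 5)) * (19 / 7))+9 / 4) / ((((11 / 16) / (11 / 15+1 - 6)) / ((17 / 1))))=10097966 / 231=43714.14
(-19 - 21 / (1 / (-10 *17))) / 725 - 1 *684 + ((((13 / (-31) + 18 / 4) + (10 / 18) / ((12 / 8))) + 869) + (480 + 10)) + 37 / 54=138565279 / 202275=685.03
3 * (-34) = -102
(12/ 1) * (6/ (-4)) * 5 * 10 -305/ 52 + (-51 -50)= -52357/ 52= -1006.87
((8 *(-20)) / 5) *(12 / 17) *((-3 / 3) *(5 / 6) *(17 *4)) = 1280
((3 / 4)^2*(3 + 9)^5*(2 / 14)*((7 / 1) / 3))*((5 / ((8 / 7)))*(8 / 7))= 233280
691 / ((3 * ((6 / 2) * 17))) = 4.52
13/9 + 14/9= 3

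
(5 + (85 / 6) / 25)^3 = 4657463 / 27000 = 172.50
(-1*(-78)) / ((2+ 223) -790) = -78 / 565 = -0.14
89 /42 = 2.12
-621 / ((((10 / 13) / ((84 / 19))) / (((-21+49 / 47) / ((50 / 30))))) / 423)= 8587185516 / 475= 18078285.30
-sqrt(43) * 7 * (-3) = 21 * sqrt(43) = 137.71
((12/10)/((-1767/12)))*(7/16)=-21/5890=-0.00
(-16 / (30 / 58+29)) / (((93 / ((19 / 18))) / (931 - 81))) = -468350 / 89559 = -5.23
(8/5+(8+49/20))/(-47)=-241/940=-0.26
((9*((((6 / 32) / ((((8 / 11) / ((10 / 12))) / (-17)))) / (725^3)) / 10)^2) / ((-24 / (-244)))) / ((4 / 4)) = 0.00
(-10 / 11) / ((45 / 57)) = -38 / 33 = -1.15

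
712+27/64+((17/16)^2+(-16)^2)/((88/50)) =9670345/11264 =858.52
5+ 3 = 8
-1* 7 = -7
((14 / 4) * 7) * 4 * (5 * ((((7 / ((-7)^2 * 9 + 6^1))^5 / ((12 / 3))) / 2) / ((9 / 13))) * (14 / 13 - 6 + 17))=646481255 / 642451158252252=0.00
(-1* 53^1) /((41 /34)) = -43.95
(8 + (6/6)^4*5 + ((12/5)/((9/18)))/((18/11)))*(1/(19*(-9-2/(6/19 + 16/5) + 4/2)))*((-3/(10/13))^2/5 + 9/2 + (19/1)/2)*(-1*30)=340098673/6004000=56.65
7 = 7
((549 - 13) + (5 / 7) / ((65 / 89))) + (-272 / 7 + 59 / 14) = 91425 / 182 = 502.34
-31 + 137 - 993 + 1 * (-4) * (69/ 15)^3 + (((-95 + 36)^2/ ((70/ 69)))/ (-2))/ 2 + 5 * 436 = 320867/ 7000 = 45.84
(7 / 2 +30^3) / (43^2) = 54007 / 3698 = 14.60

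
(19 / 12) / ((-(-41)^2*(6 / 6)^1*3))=-0.00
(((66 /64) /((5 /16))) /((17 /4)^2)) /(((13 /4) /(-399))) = -421344 /18785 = -22.43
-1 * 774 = -774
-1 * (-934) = 934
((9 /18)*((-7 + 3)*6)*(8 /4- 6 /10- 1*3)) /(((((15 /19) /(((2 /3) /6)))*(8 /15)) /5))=76 /3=25.33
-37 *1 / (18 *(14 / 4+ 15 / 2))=-37 / 198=-0.19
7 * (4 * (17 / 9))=476 / 9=52.89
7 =7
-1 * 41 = -41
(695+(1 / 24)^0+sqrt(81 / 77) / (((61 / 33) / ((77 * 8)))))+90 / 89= 2376 * sqrt(77) / 61+62034 / 89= 1038.80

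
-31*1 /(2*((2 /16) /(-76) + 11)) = -9424 /6687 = -1.41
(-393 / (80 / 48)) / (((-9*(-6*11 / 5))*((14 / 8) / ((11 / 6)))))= -131 / 63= -2.08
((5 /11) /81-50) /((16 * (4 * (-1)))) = 44545 /57024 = 0.78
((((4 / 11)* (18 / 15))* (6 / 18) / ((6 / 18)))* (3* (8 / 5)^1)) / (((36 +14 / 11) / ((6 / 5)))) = 1728 / 25625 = 0.07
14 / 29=0.48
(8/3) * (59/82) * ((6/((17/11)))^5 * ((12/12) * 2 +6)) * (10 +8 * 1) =14186423420928/58214137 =243693.79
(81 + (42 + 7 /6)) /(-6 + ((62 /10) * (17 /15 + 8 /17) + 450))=316625 /1157558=0.27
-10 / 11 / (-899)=10 / 9889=0.00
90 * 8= 720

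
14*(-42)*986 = -579768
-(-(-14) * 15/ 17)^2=-44100/ 289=-152.60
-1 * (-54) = 54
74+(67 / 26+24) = 2615 / 26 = 100.58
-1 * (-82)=82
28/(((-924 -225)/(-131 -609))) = 20720/1149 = 18.03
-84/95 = -0.88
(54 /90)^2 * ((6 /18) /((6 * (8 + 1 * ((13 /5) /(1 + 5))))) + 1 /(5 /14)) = 1.01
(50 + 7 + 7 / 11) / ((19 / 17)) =10778 / 209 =51.57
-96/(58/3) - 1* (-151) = 4235/29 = 146.03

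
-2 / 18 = -1 / 9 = -0.11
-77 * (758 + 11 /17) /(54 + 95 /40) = -722232 /697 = -1036.20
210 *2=420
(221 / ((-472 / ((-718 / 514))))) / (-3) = -79339 / 363912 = -0.22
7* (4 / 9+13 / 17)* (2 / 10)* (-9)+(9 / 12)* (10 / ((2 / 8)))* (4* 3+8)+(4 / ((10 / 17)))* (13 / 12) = 301987 / 510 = 592.13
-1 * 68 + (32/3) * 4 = -25.33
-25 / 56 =-0.45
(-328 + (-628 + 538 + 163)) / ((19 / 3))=-765 / 19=-40.26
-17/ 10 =-1.70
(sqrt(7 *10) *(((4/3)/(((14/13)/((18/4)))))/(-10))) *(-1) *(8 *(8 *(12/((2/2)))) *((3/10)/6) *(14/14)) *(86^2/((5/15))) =83071872 *sqrt(70)/175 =3971595.12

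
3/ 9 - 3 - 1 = -11/ 3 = -3.67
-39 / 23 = -1.70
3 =3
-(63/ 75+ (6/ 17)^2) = -6969/ 7225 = -0.96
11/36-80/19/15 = 0.02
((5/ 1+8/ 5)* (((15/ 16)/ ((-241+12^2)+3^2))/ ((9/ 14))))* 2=-7/ 32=-0.22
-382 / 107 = -3.57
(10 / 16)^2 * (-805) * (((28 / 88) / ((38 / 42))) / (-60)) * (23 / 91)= 648025 / 1391104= 0.47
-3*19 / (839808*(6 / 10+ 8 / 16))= -95 / 1539648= -0.00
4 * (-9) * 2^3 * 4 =-1152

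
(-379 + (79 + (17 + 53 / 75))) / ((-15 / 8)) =169376 / 1125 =150.56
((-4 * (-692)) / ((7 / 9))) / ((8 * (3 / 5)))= 5190 / 7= 741.43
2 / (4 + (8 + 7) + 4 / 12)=3 / 29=0.10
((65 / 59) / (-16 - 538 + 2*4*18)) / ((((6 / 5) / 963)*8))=-20865 / 77408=-0.27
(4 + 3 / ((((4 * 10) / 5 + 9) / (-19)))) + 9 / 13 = 296 / 221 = 1.34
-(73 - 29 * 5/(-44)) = -3357/44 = -76.30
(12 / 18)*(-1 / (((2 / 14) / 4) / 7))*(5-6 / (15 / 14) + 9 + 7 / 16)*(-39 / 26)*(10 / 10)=34643 / 20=1732.15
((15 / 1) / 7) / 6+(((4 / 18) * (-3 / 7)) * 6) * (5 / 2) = -15 / 14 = -1.07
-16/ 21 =-0.76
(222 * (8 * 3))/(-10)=-2664/5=-532.80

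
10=10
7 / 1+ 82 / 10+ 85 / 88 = 7113 / 440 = 16.17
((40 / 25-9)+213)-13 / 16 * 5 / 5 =16383 / 80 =204.79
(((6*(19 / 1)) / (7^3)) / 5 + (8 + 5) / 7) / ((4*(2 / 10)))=3299 / 1372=2.40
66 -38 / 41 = 2668 / 41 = 65.07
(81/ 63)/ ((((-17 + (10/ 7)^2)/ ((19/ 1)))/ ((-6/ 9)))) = 798/ 733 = 1.09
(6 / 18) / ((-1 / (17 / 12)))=-17 / 36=-0.47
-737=-737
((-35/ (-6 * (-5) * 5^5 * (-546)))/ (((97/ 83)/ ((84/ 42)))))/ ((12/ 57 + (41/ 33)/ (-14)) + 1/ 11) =121429/ 22071440625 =0.00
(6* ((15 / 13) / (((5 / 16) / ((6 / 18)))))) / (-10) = -48 / 65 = -0.74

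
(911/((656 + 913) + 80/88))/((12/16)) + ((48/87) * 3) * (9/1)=23543060/1502403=15.67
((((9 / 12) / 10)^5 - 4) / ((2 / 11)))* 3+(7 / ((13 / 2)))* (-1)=-67.08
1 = 1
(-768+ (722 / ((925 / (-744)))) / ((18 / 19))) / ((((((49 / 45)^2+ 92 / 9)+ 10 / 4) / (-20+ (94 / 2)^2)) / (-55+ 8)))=10215763.43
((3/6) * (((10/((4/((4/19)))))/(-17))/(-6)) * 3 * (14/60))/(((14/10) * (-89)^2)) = 0.00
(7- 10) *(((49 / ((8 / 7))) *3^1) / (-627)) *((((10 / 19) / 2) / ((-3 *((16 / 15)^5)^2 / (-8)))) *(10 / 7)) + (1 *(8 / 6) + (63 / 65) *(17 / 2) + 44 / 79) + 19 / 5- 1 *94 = -536388419264654366351 / 6726070518140633088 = -79.75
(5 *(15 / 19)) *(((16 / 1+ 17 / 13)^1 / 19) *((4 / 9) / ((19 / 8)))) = 60000 / 89167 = 0.67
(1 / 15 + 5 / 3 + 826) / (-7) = -12416 / 105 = -118.25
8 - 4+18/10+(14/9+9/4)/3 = 3817/540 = 7.07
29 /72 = 0.40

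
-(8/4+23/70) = -163/70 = -2.33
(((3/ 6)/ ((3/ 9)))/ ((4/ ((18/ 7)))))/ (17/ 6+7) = 81/ 826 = 0.10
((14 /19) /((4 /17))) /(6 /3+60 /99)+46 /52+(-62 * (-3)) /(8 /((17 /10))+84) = 5153711 /1232036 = 4.18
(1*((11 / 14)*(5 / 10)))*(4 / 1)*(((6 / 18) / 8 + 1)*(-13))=-3575 / 168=-21.28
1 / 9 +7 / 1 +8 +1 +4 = 181 / 9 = 20.11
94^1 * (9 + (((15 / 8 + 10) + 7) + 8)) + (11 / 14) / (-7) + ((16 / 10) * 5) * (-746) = -508789 / 196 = -2595.86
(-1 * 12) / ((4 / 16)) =-48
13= 13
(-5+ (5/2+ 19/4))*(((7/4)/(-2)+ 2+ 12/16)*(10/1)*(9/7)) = 6075/112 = 54.24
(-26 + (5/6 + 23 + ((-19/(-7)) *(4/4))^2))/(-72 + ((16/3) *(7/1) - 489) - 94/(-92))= -35167/3534125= -0.01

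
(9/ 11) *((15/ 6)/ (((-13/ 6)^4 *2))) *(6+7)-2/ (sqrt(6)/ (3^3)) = 14580/ 24167-9 *sqrt(6) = -21.44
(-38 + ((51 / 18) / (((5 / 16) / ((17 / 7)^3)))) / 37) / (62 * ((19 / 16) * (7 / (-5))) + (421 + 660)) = -4040432 / 114561657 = -0.04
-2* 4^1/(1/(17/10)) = -68/5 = -13.60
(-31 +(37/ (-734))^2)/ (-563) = 16700067/ 303319628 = 0.06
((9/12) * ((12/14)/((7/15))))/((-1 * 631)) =-135/61838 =-0.00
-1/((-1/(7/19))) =7/19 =0.37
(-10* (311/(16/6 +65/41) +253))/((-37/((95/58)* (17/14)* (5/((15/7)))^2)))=4820791150/5050611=954.50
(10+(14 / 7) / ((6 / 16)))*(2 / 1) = 92 / 3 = 30.67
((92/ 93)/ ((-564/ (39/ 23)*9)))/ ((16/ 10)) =-65/ 314712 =-0.00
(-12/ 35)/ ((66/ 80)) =-32/ 77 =-0.42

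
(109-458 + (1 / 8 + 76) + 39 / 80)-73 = -27631 / 80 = -345.39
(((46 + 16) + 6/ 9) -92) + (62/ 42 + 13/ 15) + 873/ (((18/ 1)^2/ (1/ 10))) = -67337/ 2520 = -26.72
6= 6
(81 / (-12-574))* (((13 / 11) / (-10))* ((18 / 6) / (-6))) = -1053 / 128920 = -0.01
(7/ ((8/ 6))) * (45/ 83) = 945/ 332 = 2.85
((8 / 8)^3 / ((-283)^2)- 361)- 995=-108600683 / 80089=-1356.00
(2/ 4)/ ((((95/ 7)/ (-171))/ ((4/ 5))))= -126/ 25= -5.04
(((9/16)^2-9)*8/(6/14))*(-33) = 5349.09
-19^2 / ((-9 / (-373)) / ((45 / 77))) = -673265 / 77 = -8743.70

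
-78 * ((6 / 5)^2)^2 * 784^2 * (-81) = 5032882003968 / 625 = 8052611206.35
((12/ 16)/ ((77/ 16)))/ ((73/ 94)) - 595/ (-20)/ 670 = 3691939/ 15064280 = 0.25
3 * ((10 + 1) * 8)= 264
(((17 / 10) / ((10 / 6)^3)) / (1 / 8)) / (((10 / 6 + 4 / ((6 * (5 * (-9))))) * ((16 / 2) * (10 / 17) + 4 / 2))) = 140454 / 529625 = 0.27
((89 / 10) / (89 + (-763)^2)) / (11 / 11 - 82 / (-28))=623 / 160120950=0.00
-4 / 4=-1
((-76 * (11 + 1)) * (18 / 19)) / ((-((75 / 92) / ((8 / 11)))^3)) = 12758024192 / 20796875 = 613.46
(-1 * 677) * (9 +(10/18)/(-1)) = -51452/9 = -5716.89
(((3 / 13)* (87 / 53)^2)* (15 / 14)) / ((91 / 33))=11239965 / 46522658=0.24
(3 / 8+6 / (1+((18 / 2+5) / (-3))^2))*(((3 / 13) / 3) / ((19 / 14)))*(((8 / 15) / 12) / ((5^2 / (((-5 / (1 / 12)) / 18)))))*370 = -180782 / 2278575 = -0.08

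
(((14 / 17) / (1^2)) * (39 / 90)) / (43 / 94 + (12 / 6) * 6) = 8554 / 298605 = 0.03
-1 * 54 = -54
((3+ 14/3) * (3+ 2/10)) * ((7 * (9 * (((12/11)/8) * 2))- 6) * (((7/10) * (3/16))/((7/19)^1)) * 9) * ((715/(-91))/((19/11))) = -280071/70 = -4001.01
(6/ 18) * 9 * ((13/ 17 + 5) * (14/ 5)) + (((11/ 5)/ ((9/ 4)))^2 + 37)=2973617/ 34425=86.38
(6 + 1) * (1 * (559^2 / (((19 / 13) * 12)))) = 28435771 / 228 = 124718.29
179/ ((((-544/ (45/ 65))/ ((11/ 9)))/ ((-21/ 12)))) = 13783/ 28288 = 0.49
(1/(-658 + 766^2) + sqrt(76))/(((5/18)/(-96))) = -3456 * sqrt(19)/5-96/162805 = -3012.87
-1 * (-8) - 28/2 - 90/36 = -17/2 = -8.50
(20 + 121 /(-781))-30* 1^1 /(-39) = 20.61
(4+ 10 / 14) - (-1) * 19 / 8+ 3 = 565 / 56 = 10.09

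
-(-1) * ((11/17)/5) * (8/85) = 88/7225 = 0.01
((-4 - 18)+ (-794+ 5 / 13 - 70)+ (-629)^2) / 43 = 5131820 / 559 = 9180.36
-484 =-484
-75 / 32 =-2.34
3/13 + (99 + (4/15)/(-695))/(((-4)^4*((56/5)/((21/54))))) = 244001243/999198720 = 0.24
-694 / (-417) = 694 / 417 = 1.66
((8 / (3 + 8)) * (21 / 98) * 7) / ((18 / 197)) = 394 / 33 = 11.94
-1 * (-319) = 319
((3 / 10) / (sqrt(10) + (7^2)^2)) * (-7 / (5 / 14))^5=-10851569165584 / 30024953125 + 4519603984 * sqrt(10) / 30024953125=-360.94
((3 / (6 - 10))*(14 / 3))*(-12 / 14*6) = 18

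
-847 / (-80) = 847 / 80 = 10.59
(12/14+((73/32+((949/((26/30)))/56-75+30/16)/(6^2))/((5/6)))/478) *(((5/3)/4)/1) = 229973/642432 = 0.36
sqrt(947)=30.77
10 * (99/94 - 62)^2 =164107205/4418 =37145.13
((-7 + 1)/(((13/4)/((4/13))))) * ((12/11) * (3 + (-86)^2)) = -8523648/1859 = -4585.07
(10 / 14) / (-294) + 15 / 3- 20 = -15.00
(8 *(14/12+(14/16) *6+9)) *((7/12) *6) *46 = 59570/3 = 19856.67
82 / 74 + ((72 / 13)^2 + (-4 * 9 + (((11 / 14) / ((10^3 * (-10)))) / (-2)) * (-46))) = -3693522009 / 875420000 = -4.22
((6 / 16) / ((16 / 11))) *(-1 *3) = -99 / 128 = -0.77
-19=-19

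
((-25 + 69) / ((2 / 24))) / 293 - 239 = -69499 / 293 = -237.20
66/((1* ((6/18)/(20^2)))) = 79200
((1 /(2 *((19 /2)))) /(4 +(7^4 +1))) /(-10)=-1 /457140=-0.00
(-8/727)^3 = -512/384240583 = -0.00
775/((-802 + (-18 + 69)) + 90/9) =-775/741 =-1.05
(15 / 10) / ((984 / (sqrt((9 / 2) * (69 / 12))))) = 3 * sqrt(46) / 2624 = 0.01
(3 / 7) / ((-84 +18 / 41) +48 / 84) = -123 / 23818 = -0.01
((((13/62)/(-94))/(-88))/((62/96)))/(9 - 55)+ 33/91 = 1508393583/4159519364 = 0.36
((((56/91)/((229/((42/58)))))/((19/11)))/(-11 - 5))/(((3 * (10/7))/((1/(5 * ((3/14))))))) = -3773/246049050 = -0.00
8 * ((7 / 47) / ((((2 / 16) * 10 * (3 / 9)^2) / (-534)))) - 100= -1100044 / 235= -4681.04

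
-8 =-8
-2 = -2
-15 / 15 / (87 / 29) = -1 / 3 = -0.33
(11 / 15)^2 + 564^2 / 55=14315651 / 2475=5784.10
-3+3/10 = -27/10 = -2.70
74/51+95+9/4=20135/204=98.70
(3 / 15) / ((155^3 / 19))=19 / 18619375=0.00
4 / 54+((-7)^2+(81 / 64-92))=-41.66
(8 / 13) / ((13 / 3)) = 24 / 169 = 0.14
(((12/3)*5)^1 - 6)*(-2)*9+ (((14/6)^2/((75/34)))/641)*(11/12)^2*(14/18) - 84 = -336.00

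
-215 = -215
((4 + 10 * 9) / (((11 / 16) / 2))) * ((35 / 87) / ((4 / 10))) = 275.03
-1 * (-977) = 977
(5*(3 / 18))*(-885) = -1475 / 2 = -737.50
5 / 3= 1.67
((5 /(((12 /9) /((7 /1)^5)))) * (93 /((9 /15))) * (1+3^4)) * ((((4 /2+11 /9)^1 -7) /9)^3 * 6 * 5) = -104950017361000 /59049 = -1777337759.50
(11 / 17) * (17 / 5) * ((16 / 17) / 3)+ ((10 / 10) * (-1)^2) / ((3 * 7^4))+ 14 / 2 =1569482 / 204085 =7.69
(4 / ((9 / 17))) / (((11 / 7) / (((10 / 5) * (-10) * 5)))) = -47600 / 99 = -480.81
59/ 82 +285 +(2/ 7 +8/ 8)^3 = 8095925/ 28126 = 287.84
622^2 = 386884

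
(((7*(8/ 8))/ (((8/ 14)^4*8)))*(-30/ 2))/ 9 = -84035/ 6144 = -13.68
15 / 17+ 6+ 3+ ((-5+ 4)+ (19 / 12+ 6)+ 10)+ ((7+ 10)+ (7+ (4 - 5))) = 10091 / 204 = 49.47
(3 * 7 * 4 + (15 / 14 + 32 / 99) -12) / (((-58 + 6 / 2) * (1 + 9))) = -0.13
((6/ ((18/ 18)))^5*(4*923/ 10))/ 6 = 2392416/ 5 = 478483.20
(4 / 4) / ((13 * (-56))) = -1 / 728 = -0.00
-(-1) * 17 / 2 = 8.50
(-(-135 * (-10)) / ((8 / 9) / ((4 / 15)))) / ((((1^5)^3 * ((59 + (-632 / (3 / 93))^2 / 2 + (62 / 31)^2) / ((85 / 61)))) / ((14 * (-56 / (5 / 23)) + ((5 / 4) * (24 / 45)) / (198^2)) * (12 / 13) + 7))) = 35977442023 / 3683123185027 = 0.01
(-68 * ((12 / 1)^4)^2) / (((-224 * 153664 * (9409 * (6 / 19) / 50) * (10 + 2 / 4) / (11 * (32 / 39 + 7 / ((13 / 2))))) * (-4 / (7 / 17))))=-2.93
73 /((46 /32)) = 50.78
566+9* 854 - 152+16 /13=105316 /13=8101.23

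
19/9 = 2.11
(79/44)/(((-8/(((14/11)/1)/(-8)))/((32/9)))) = 553/4356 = 0.13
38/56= 19/28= 0.68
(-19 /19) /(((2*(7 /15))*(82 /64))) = -240 /287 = -0.84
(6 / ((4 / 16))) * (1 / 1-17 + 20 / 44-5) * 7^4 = -13023024 / 11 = -1183911.27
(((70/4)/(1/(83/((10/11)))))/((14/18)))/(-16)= -8217/64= -128.39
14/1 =14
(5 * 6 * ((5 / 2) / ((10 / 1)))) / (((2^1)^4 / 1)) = 0.47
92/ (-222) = -46/ 111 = -0.41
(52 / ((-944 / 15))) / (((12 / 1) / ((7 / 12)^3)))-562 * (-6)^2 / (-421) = 32993699629 / 686748672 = 48.04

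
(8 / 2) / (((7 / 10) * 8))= 5 / 7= 0.71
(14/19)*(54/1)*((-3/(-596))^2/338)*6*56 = 71442/71287411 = 0.00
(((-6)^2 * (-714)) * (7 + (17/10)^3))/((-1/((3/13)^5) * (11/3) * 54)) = 93951333/92823250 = 1.01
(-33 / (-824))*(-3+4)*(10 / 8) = 165 / 3296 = 0.05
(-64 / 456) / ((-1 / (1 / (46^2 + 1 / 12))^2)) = 384 / 12251284531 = 0.00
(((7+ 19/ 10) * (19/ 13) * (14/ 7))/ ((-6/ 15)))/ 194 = -0.34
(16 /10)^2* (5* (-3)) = -192 /5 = -38.40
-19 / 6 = -3.17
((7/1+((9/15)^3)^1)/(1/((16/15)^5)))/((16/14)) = 827588608/94921875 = 8.72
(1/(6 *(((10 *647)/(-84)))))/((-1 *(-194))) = -7/627590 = -0.00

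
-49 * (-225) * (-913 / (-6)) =1677637.50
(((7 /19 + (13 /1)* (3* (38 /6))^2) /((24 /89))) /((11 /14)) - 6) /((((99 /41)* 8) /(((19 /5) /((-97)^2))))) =1138577257 /2459136240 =0.46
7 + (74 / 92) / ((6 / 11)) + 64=20003 / 276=72.47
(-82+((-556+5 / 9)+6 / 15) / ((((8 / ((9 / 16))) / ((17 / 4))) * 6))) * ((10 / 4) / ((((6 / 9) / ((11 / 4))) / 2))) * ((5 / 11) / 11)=-8420645 / 90112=-93.45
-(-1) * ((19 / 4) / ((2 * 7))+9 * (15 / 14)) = 559 / 56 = 9.98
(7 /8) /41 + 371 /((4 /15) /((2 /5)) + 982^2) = 1472563 /67778248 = 0.02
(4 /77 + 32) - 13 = 1467 /77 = 19.05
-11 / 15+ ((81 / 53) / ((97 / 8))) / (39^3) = -124242187 / 169421655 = -0.73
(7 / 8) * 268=469 / 2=234.50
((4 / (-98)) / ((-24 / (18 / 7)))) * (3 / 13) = 9 / 8918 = 0.00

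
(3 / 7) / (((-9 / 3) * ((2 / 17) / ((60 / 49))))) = -510 / 343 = -1.49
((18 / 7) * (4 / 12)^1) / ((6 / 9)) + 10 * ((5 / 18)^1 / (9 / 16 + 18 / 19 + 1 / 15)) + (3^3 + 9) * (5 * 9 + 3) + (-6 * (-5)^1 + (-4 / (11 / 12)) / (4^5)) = 26738217859 / 15183168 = 1761.04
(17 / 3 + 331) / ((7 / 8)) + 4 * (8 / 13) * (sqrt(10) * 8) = 447.03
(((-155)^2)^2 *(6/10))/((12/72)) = 2077922250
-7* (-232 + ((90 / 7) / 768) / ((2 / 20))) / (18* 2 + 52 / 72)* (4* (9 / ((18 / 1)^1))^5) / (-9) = -103861 / 169216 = -0.61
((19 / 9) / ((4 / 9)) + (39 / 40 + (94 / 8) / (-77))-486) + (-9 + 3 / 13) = -19587441 / 40040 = -489.20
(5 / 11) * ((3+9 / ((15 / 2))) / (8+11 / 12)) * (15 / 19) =3780 / 22363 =0.17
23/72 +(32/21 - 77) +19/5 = -179819/2520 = -71.36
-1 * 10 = -10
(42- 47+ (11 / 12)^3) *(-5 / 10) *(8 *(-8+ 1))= -51163 / 432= -118.43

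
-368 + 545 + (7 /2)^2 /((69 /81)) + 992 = 108871 /92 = 1183.38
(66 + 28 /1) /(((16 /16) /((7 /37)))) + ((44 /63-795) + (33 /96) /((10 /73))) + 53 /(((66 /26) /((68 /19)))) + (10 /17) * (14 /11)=-1851296818991 /2650253760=-698.54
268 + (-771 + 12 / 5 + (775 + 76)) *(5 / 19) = 5504 / 19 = 289.68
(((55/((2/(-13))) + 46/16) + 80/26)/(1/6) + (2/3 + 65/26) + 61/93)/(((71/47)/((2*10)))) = -27875.18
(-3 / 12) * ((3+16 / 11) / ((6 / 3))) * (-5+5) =0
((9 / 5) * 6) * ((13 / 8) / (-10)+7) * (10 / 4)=14769 / 80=184.61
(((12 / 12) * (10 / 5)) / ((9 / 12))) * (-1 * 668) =-5344 / 3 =-1781.33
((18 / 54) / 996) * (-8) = -2 / 747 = -0.00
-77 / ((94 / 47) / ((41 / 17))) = -3157 / 34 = -92.85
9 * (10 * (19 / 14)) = 855 / 7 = 122.14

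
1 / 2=0.50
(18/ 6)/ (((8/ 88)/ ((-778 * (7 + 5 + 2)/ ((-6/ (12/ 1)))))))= 718872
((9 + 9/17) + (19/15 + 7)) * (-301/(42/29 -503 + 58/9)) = 118836606/10983955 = 10.82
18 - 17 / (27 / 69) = -229 / 9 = -25.44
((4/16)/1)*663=165.75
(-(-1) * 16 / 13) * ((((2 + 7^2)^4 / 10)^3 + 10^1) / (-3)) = -619258688751242851202 / 4875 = -127027423333588277.17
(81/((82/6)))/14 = 243/574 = 0.42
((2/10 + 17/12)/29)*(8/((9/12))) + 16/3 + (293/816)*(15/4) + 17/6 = 14351473/1419840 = 10.11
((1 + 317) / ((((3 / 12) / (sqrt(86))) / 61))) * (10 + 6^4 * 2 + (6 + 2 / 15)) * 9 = 9106662672 * sqrt(86) / 5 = 16890343077.46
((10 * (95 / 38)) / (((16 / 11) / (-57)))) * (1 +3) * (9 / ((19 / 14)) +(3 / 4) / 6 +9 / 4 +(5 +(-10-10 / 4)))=-188925 / 32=-5903.91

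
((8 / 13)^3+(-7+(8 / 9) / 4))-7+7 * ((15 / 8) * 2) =1004885 / 79092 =12.71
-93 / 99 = -31 / 33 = -0.94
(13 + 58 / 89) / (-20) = -243 / 356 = -0.68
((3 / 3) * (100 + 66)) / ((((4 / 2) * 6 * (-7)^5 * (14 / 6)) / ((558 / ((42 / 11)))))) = -84909 / 1647086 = -0.05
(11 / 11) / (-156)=-1 / 156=-0.01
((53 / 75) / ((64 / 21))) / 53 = 7 / 1600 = 0.00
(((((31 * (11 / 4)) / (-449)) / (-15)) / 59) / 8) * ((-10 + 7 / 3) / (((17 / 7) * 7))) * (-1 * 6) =0.00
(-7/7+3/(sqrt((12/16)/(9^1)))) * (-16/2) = 8- 48 * sqrt(3) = -75.14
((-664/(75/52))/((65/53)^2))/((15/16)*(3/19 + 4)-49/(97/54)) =220001239552/16805075625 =13.09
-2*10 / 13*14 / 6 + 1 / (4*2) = -1081 / 312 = -3.46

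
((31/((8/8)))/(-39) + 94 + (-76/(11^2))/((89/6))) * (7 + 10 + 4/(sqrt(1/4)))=2329.07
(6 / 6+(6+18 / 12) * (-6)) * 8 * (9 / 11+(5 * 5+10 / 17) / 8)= -24036 / 17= -1413.88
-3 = -3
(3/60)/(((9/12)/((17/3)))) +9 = 422/45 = 9.38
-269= -269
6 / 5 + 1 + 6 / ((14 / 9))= 212 / 35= 6.06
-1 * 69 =-69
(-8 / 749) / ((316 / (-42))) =12 / 8453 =0.00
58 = 58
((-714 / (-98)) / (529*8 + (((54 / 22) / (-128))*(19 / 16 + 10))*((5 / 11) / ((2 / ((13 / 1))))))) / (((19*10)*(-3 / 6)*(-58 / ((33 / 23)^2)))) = 0.00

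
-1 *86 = -86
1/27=0.04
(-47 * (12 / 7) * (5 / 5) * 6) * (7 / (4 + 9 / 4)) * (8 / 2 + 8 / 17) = -1028736 / 425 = -2420.56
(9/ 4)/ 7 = 9/ 28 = 0.32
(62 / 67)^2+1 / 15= 62149 / 67335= 0.92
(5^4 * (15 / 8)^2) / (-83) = -140625 / 5312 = -26.47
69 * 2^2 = 276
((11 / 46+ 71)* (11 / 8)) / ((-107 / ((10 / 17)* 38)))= -20.46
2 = 2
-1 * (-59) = 59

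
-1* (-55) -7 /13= 708 /13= 54.46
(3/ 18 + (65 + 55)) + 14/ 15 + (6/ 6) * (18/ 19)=23189/ 190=122.05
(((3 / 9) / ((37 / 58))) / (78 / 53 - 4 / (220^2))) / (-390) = -128260 / 140878647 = -0.00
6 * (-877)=-5262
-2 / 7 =-0.29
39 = 39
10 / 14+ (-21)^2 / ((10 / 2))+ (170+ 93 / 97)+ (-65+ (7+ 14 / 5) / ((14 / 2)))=666347 / 3395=196.27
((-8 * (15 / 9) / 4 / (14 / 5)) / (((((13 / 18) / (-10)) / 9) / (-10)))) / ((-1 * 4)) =33750 / 91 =370.88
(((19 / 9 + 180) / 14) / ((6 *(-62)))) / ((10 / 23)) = -37697 / 468720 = -0.08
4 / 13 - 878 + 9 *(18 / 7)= -854.55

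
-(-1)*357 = 357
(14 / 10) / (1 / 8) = 56 / 5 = 11.20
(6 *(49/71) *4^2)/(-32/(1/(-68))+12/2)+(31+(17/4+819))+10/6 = 795630155/929532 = 855.95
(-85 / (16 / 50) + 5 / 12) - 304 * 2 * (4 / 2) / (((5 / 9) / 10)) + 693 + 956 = -492101 / 24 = -20504.21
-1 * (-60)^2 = -3600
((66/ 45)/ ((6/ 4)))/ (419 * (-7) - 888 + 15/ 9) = -0.00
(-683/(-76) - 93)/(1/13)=-1092.17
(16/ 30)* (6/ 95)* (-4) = -64/ 475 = -0.13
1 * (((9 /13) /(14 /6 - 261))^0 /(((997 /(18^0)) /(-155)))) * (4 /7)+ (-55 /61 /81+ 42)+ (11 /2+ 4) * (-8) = -1175877391 /34483239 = -34.10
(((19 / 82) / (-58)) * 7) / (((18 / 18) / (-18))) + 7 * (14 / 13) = 248605 / 30914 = 8.04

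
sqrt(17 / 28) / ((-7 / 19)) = -19 *sqrt(119) / 98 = -2.11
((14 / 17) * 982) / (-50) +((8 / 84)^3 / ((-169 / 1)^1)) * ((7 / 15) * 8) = -16.17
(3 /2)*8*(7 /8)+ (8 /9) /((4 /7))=217 /18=12.06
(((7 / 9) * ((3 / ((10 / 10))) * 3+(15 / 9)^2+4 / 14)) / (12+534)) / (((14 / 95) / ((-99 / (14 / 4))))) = -397100 / 120393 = -3.30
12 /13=0.92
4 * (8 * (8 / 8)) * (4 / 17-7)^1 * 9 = -33120 / 17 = -1948.24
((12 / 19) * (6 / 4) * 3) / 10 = 27 / 95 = 0.28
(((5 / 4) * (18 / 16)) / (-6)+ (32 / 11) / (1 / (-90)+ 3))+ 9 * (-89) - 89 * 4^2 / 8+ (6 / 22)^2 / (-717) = -487046406949 / 497869504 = -978.26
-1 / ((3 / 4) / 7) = -28 / 3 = -9.33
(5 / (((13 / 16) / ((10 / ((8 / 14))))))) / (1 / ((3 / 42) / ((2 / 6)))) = 300 / 13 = 23.08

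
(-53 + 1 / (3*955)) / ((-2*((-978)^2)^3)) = 37961 / 1253509874242749672480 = 0.00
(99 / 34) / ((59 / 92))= 4554 / 1003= 4.54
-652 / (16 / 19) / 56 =-3097 / 224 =-13.83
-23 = -23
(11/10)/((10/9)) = 99/100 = 0.99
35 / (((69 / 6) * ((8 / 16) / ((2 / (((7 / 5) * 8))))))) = 25 / 23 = 1.09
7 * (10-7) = 21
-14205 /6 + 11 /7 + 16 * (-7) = -2477.93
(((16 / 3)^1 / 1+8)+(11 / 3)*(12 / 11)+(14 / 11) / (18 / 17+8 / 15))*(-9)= -52059 / 319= -163.19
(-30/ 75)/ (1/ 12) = -24/ 5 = -4.80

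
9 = 9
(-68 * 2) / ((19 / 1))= -136 / 19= -7.16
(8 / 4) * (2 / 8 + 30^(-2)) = 113 / 225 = 0.50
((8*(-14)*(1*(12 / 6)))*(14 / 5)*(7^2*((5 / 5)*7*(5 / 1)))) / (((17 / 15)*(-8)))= 2016840 / 17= 118637.65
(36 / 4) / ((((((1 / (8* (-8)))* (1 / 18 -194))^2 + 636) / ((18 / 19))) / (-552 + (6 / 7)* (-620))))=-1630490591232 / 113877954925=-14.32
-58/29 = -2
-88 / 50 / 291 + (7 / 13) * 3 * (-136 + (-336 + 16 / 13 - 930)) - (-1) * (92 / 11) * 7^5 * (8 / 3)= 1679637712118 / 4508075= 372584.24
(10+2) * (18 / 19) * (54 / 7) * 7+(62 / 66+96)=445693 / 627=710.83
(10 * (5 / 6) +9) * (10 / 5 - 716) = -12376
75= 75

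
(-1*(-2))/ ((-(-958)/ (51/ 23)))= 51/ 11017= 0.00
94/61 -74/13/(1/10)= -43918/793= -55.38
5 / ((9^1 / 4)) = 20 / 9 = 2.22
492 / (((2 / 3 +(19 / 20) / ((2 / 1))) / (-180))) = -10627200 / 137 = -77570.80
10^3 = 1000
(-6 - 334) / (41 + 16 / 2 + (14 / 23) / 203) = -45356 / 6537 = -6.94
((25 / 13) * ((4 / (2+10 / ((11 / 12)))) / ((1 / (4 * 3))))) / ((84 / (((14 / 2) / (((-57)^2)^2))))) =550 / 9743188923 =0.00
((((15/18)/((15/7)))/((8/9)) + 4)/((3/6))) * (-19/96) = -1349/768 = -1.76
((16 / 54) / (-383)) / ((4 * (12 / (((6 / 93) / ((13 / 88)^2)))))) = -7744 / 162529497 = -0.00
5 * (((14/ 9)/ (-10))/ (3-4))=7/ 9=0.78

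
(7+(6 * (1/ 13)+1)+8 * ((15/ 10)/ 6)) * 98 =1025.23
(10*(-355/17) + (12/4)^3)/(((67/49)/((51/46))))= -454377/3082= -147.43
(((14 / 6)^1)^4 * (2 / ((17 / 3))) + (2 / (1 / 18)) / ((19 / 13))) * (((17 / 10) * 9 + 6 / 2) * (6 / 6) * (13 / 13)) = 1866905 / 2907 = 642.21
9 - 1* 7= 2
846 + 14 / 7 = 848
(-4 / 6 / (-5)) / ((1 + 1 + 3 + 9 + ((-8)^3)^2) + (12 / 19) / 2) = 0.00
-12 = -12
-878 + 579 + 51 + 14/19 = -4698/19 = -247.26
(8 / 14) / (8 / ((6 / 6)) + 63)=4 / 497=0.01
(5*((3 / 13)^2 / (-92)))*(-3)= 135 / 15548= 0.01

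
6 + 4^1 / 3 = 22 / 3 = 7.33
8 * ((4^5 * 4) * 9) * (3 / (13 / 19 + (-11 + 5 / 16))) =-268959744 / 3041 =-88444.51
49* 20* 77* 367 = 27693820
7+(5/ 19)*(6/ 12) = 271/ 38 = 7.13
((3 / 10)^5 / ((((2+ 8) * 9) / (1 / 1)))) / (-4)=-0.00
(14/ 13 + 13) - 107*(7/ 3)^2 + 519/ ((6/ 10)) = 34693/ 117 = 296.52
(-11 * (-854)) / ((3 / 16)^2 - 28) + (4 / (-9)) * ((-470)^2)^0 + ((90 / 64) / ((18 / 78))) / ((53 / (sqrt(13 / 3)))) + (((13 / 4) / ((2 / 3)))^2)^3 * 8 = 65 * sqrt(39) / 1696 + 226006017668575 / 2111275008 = 107047.41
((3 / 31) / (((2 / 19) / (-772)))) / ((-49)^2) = -22002 / 74431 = -0.30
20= 20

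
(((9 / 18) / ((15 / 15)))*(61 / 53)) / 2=61 / 212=0.29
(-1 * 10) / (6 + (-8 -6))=5 / 4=1.25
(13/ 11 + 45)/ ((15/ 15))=508/ 11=46.18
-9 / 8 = -1.12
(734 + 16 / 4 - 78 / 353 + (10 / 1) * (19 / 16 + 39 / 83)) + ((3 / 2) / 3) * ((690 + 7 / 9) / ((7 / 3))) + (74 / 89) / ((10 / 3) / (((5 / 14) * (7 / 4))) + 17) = 902.41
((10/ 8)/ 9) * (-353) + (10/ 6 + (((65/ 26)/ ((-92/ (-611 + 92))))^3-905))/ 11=76390831315/ 616720896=123.87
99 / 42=33 / 14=2.36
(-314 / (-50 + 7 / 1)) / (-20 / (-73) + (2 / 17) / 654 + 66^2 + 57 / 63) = 148660631 / 88703380803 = 0.00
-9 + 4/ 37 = -8.89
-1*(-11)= 11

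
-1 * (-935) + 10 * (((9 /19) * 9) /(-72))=71015 /76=934.41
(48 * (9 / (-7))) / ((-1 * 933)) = 144 / 2177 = 0.07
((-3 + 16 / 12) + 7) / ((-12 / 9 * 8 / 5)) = -5 / 2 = -2.50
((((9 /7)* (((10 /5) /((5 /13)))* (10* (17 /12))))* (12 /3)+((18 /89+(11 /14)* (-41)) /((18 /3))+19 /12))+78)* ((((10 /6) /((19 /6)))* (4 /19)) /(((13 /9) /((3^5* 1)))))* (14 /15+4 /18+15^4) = 1250174843613036 /2923739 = 427594543.70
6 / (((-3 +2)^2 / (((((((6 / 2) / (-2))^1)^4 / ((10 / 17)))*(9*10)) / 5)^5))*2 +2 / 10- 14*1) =-8770078954275361355790 / 20171181594800563118317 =-0.43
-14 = -14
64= 64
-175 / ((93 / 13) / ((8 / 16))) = -2275 / 186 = -12.23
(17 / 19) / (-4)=-17 / 76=-0.22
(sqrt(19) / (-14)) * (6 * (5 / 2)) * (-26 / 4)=195 * sqrt(19) / 28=30.36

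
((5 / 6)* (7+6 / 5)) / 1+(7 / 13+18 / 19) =12329 / 1482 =8.32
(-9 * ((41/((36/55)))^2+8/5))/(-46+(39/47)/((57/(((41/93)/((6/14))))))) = 704130752719/916562480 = 768.23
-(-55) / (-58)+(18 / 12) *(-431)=-18776 / 29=-647.45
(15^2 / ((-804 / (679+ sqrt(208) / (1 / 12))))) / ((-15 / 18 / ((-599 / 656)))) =-18302445 / 87904-80865* sqrt(13) / 5494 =-261.28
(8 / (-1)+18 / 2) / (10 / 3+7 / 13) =39 / 151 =0.26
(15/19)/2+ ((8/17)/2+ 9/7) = 8663/4522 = 1.92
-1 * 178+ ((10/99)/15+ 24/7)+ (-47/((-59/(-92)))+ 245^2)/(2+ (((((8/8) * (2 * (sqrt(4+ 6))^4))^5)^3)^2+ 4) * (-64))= -490480225774906026666666666666666666666666666666666666666666666666670930818683/2809733245304832000000000000000000000000000000000000000000000000000010385298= -174.56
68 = 68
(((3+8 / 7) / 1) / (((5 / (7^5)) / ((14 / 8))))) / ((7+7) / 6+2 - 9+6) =1462209 / 80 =18277.61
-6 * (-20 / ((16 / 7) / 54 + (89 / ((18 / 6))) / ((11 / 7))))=6.34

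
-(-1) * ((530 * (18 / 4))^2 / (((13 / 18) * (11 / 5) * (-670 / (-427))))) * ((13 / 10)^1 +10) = 25781890.20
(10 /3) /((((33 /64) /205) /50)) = 6560000 /99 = 66262.63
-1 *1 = -1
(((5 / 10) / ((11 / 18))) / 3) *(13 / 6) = 13 / 22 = 0.59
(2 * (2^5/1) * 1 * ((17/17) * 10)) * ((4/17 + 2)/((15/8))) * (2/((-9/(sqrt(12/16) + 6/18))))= -38912 * sqrt(3)/459-77824/1377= -203.35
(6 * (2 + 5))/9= 14/3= 4.67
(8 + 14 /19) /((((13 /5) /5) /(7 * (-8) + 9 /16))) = -1840525 /1976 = -931.44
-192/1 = -192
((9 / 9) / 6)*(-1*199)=-199 / 6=-33.17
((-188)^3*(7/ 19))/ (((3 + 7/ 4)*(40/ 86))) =-2000046272/ 1805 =-1108058.88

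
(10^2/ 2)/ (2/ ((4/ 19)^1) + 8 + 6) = 100/ 47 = 2.13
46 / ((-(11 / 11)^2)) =-46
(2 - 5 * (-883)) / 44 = 4417 / 44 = 100.39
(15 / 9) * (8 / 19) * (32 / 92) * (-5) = -1600 / 1311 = -1.22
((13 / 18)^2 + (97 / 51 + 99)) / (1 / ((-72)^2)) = 8938256 / 17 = 525779.76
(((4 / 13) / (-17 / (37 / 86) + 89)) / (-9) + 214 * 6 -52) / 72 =65981879 / 3856086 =17.11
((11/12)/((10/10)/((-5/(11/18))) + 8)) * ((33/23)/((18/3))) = 1815/65228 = 0.03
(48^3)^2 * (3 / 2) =18345885696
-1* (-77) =77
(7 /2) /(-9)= -7 /18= -0.39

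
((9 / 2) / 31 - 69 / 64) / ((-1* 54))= 617 / 35712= 0.02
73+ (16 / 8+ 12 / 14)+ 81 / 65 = 35082 / 455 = 77.10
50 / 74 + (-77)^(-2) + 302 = 66398908 / 219373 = 302.68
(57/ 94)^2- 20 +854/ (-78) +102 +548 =213454259/ 344604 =619.42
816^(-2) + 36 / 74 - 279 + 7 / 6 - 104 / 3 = -7686974555 / 24636672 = -312.01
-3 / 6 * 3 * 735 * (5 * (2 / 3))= -3675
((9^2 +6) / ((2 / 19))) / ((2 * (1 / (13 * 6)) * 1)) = 64467 / 2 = 32233.50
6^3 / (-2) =-108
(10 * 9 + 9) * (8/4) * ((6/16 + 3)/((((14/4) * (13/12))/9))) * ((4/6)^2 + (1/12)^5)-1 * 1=4685647/6656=703.97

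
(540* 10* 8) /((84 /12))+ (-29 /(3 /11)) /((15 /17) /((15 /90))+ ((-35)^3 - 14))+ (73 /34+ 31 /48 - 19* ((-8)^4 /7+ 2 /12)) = -6866255699315 /1388059792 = -4946.66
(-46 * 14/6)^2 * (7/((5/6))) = 1451576/15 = 96771.73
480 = 480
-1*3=-3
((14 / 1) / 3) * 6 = 28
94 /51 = 1.84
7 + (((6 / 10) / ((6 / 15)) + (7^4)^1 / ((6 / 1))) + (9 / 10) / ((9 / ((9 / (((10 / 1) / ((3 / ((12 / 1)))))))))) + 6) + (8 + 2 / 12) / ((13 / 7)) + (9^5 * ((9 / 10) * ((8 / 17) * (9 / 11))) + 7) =60934432957 / 2917200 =20887.99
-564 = -564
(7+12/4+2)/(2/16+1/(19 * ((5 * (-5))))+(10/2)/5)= 10.69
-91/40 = -2.28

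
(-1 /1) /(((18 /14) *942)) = -7 /8478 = -0.00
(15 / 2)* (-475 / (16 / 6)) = -21375 / 16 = -1335.94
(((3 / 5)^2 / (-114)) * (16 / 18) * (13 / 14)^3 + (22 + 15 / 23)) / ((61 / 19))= 509253019 / 72184350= 7.05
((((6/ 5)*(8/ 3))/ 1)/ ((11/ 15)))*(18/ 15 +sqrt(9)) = 1008/ 55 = 18.33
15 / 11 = 1.36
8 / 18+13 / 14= 173 / 126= 1.37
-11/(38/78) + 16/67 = -28439/1273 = -22.34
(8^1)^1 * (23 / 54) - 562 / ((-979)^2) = 88161398 / 25877907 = 3.41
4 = 4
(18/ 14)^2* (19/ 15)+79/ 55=9514/ 2695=3.53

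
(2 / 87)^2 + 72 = 544972 / 7569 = 72.00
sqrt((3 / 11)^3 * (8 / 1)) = 6 * sqrt(66) / 121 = 0.40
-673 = -673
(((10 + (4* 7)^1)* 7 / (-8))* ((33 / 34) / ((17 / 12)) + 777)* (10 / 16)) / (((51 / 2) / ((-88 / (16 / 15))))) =8220267825 / 157216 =52286.46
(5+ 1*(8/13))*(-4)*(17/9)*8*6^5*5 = -171555840/13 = -13196603.08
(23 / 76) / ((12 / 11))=253 / 912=0.28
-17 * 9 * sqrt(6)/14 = -153 * sqrt(6)/14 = -26.77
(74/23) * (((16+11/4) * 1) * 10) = 13875/23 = 603.26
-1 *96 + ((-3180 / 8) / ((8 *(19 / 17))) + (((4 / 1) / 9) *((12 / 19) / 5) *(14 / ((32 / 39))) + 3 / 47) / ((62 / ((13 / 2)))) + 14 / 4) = -303073751 / 2214640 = -136.85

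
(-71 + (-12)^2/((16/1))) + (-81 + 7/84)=-1715/12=-142.92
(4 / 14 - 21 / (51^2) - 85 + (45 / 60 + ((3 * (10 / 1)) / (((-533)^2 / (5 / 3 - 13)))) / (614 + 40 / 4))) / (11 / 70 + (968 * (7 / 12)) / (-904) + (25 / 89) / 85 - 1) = 378573072762136360 / 6600987752143759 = 57.35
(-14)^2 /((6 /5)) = 490 /3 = 163.33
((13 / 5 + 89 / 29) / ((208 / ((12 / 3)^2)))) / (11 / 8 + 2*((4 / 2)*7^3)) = 6576 / 20710495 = 0.00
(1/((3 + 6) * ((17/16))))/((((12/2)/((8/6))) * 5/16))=512/6885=0.07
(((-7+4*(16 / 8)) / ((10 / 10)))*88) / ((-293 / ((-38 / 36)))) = 836 / 2637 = 0.32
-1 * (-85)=85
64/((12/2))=32/3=10.67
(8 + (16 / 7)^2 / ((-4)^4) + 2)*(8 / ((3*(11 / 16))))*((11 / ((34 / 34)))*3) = 62848 / 49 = 1282.61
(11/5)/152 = 11/760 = 0.01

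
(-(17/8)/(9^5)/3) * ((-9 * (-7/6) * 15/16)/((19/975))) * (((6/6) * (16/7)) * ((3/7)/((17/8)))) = -1625/581742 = -0.00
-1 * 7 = -7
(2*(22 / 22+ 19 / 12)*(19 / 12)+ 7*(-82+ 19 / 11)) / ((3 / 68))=-7455401 / 594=-12551.18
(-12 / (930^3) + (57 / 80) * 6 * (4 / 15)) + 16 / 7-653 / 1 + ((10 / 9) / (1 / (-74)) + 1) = -730.80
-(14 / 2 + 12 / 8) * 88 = -748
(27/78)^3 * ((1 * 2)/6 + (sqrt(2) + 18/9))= 729 * sqrt(2)/17576 + 1701/17576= 0.16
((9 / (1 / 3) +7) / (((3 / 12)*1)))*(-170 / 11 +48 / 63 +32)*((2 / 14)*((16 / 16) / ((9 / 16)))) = 8699648 / 14553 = 597.79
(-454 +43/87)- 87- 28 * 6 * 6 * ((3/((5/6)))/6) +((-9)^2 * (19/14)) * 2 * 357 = 33644507/435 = 77343.69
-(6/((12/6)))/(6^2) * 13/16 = -0.07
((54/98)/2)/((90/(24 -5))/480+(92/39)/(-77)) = -1760616/132713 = -13.27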